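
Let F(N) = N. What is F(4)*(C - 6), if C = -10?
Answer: -64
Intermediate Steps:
F(4)*(C - 6) = 4*(-10 - 6) = 4*(-16) = -64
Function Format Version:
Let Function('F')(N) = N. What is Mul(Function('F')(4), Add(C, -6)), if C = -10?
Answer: -64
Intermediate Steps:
Mul(Function('F')(4), Add(C, -6)) = Mul(4, Add(-10, -6)) = Mul(4, -16) = -64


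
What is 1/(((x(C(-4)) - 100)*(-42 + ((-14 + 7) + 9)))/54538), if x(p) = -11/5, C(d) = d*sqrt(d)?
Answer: 27269/2044 ≈ 13.341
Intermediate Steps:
C(d) = d**(3/2)
x(p) = -11/5 (x(p) = -11*1/5 = -11/5)
1/(((x(C(-4)) - 100)*(-42 + ((-14 + 7) + 9)))/54538) = 1/(((-11/5 - 100)*(-42 + ((-14 + 7) + 9)))/54538) = 1/(-511*(-42 + (-7 + 9))/5*(1/54538)) = 1/(-511*(-42 + 2)/5*(1/54538)) = 1/(-511/5*(-40)*(1/54538)) = 1/(4088*(1/54538)) = 1/(2044/27269) = 27269/2044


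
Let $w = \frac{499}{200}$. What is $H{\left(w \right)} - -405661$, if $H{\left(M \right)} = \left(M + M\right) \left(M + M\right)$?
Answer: $\frac{4056859001}{10000} \approx 4.0569 \cdot 10^{5}$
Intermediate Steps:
$w = \frac{499}{200}$ ($w = 499 \cdot \frac{1}{200} = \frac{499}{200} \approx 2.495$)
$H{\left(M \right)} = 4 M^{2}$ ($H{\left(M \right)} = 2 M 2 M = 4 M^{2}$)
$H{\left(w \right)} - -405661 = 4 \left(\frac{499}{200}\right)^{2} - -405661 = 4 \cdot \frac{249001}{40000} + 405661 = \frac{249001}{10000} + 405661 = \frac{4056859001}{10000}$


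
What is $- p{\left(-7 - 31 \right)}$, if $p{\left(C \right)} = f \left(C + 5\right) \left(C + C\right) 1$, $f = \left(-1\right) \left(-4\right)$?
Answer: $-10032$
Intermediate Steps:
$f = 4$
$p{\left(C \right)} = 8 C \left(5 + C\right)$ ($p{\left(C \right)} = 4 \left(C + 5\right) \left(C + C\right) 1 = 4 \left(5 + C\right) 2 C 1 = 4 \cdot 2 C \left(5 + C\right) 1 = 8 C \left(5 + C\right) 1 = 8 C \left(5 + C\right)$)
$- p{\left(-7 - 31 \right)} = - 8 \left(-7 - 31\right) \left(5 - 38\right) = - 8 \left(-38\right) \left(5 - 38\right) = - 8 \left(-38\right) \left(-33\right) = \left(-1\right) 10032 = -10032$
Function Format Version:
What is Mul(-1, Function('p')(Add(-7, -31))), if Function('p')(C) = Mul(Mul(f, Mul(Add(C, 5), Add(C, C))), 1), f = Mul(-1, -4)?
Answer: -10032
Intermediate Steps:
f = 4
Function('p')(C) = Mul(8, C, Add(5, C)) (Function('p')(C) = Mul(Mul(4, Mul(Add(C, 5), Add(C, C))), 1) = Mul(Mul(4, Mul(Add(5, C), Mul(2, C))), 1) = Mul(Mul(4, Mul(2, C, Add(5, C))), 1) = Mul(Mul(8, C, Add(5, C)), 1) = Mul(8, C, Add(5, C)))
Mul(-1, Function('p')(Add(-7, -31))) = Mul(-1, Mul(8, Add(-7, -31), Add(5, Add(-7, -31)))) = Mul(-1, Mul(8, -38, Add(5, -38))) = Mul(-1, Mul(8, -38, -33)) = Mul(-1, 10032) = -10032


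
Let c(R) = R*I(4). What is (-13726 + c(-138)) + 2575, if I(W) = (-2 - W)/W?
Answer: -10944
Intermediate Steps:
I(W) = (-2 - W)/W
c(R) = -3*R/2 (c(R) = R*((-2 - 1*4)/4) = R*((-2 - 4)/4) = R*((¼)*(-6)) = R*(-3/2) = -3*R/2)
(-13726 + c(-138)) + 2575 = (-13726 - 3/2*(-138)) + 2575 = (-13726 + 207) + 2575 = -13519 + 2575 = -10944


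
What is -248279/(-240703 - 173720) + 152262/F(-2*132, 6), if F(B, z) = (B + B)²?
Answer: 668268119/583507584 ≈ 1.1453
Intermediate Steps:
F(B, z) = 4*B² (F(B, z) = (2*B)² = 4*B²)
-248279/(-240703 - 173720) + 152262/F(-2*132, 6) = -248279/(-240703 - 173720) + 152262/((4*(-2*132)²)) = -248279/(-414423) + 152262/((4*(-264)²)) = -248279*(-1/414423) + 152262/((4*69696)) = 248279/414423 + 152262/278784 = 248279/414423 + 152262*(1/278784) = 248279/414423 + 769/1408 = 668268119/583507584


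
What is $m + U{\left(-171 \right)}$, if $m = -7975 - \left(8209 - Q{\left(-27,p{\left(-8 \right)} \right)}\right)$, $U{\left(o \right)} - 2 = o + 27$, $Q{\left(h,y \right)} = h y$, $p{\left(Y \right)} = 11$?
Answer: $-16623$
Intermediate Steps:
$U{\left(o \right)} = 29 + o$ ($U{\left(o \right)} = 2 + \left(o + 27\right) = 2 + \left(27 + o\right) = 29 + o$)
$m = -16481$ ($m = -7975 - \left(8209 - \left(-27\right) 11\right) = -7975 - \left(8209 - -297\right) = -7975 - \left(8209 + 297\right) = -7975 - 8506 = -16481$)
$m + U{\left(-171 \right)} = -16481 + \left(29 - 171\right) = -16481 - 142 = -16623$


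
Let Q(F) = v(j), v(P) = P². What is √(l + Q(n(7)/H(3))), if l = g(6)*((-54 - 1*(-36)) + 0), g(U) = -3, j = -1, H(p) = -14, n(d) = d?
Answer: √55 ≈ 7.4162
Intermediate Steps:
l = 54 (l = -3*((-54 - 1*(-36)) + 0) = -3*((-54 + 36) + 0) = -3*(-18 + 0) = -3*(-18) = 54)
Q(F) = 1 (Q(F) = (-1)² = 1)
√(l + Q(n(7)/H(3))) = √(54 + 1) = √55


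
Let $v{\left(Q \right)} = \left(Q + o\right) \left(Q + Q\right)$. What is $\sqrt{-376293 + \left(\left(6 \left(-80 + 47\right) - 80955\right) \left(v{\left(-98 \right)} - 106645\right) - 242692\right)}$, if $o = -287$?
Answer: $2 \sqrt{632534330} \approx 50301.0$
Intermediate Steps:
$v{\left(Q \right)} = 2 Q \left(-287 + Q\right)$ ($v{\left(Q \right)} = \left(Q - 287\right) \left(Q + Q\right) = \left(-287 + Q\right) 2 Q = 2 Q \left(-287 + Q\right)$)
$\sqrt{-376293 + \left(\left(6 \left(-80 + 47\right) - 80955\right) \left(v{\left(-98 \right)} - 106645\right) - 242692\right)} = \sqrt{-376293 - \left(242692 - \left(6 \left(-80 + 47\right) - 80955\right) \left(2 \left(-98\right) \left(-287 - 98\right) - 106645\right)\right)} = \sqrt{-376293 - \left(242692 - \left(6 \left(-33\right) - 80955\right) \left(2 \left(-98\right) \left(-385\right) - 106645\right)\right)} = \sqrt{-376293 - \left(242692 - \left(-198 - 80955\right) \left(75460 - 106645\right)\right)} = \sqrt{-376293 - -2530513613} = \sqrt{-376293 + \left(2530756305 - 242692\right)} = \sqrt{-376293 + 2530513613} = \sqrt{2530137320} = 2 \sqrt{632534330}$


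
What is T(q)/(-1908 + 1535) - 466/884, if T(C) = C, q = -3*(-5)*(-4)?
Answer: -60389/164866 ≈ -0.36629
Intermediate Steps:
q = -60 (q = 15*(-4) = -60)
T(q)/(-1908 + 1535) - 466/884 = -60/(-1908 + 1535) - 466/884 = -60/(-373) - 466*1/884 = -60*(-1/373) - 233/442 = 60/373 - 233/442 = -60389/164866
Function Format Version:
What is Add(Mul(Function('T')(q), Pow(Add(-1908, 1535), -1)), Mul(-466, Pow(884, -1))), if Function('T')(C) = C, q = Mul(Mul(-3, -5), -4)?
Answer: Rational(-60389, 164866) ≈ -0.36629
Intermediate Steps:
q = -60 (q = Mul(15, -4) = -60)
Add(Mul(Function('T')(q), Pow(Add(-1908, 1535), -1)), Mul(-466, Pow(884, -1))) = Add(Mul(-60, Pow(Add(-1908, 1535), -1)), Mul(-466, Pow(884, -1))) = Add(Mul(-60, Pow(-373, -1)), Mul(-466, Rational(1, 884))) = Add(Mul(-60, Rational(-1, 373)), Rational(-233, 442)) = Add(Rational(60, 373), Rational(-233, 442)) = Rational(-60389, 164866)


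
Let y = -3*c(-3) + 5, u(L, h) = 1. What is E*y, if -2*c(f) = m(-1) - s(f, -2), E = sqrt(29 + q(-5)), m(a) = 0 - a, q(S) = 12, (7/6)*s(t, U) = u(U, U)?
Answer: 73*sqrt(41)/14 ≈ 33.388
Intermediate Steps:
s(t, U) = 6/7 (s(t, U) = (6/7)*1 = 6/7)
m(a) = -a
E = sqrt(41) (E = sqrt(29 + 12) = sqrt(41) ≈ 6.4031)
c(f) = -1/14 (c(f) = -(-1*(-1) - 1*6/7)/2 = -(1 - 6/7)/2 = -1/2*1/7 = -1/14)
y = 73/14 (y = -3*(-1/14) + 5 = 3/14 + 5 = 73/14 ≈ 5.2143)
E*y = sqrt(41)*(73/14) = 73*sqrt(41)/14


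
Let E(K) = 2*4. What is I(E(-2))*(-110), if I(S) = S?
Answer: -880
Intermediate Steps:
E(K) = 8
I(E(-2))*(-110) = 8*(-110) = -880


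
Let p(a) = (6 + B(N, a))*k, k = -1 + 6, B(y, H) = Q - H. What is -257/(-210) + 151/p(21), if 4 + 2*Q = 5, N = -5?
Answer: -5231/6090 ≈ -0.85895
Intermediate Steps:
Q = 1/2 (Q = -2 + (1/2)*5 = -2 + 5/2 = 1/2 ≈ 0.50000)
B(y, H) = 1/2 - H
k = 5
p(a) = 65/2 - 5*a (p(a) = (6 + (1/2 - a))*5 = (13/2 - a)*5 = 65/2 - 5*a)
-257/(-210) + 151/p(21) = -257/(-210) + 151/(65/2 - 5*21) = -257*(-1/210) + 151/(65/2 - 105) = 257/210 + 151/(-145/2) = 257/210 + 151*(-2/145) = 257/210 - 302/145 = -5231/6090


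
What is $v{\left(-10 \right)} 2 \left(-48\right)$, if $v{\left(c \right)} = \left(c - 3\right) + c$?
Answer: $2208$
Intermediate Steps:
$v{\left(c \right)} = -3 + 2 c$ ($v{\left(c \right)} = \left(-3 + c\right) + c = -3 + 2 c$)
$v{\left(-10 \right)} 2 \left(-48\right) = \left(-3 + 2 \left(-10\right)\right) 2 \left(-48\right) = \left(-3 - 20\right) 2 \left(-48\right) = \left(-23\right) 2 \left(-48\right) = \left(-46\right) \left(-48\right) = 2208$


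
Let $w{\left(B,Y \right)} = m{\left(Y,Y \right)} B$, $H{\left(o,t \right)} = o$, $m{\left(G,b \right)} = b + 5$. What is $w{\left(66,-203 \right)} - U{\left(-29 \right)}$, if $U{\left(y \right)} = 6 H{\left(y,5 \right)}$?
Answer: $-12894$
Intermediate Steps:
$m{\left(G,b \right)} = 5 + b$
$w{\left(B,Y \right)} = B \left(5 + Y\right)$ ($w{\left(B,Y \right)} = \left(5 + Y\right) B = B \left(5 + Y\right)$)
$U{\left(y \right)} = 6 y$
$w{\left(66,-203 \right)} - U{\left(-29 \right)} = 66 \left(5 - 203\right) - 6 \left(-29\right) = 66 \left(-198\right) - -174 = -13068 + 174 = -12894$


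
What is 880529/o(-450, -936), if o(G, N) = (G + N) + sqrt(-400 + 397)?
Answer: -406804398/640333 - 880529*I*sqrt(3)/1920999 ≈ -635.3 - 0.79392*I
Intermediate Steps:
o(G, N) = G + N + I*sqrt(3) (o(G, N) = (G + N) + sqrt(-3) = (G + N) + I*sqrt(3) = G + N + I*sqrt(3))
880529/o(-450, -936) = 880529/(-450 - 936 + I*sqrt(3)) = 880529/(-1386 + I*sqrt(3))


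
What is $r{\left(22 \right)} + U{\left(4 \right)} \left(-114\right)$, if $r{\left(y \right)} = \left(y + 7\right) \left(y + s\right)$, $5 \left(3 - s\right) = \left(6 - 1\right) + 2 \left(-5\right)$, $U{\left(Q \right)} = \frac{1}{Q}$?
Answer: $\frac{1451}{2} \approx 725.5$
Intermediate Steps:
$s = 4$ ($s = 3 - \frac{\left(6 - 1\right) + 2 \left(-5\right)}{5} = 3 - \frac{5 - 10}{5} = 3 - -1 = 3 + 1 = 4$)
$r{\left(y \right)} = \left(4 + y\right) \left(7 + y\right)$ ($r{\left(y \right)} = \left(y + 7\right) \left(y + 4\right) = \left(7 + y\right) \left(4 + y\right) = \left(4 + y\right) \left(7 + y\right)$)
$r{\left(22 \right)} + U{\left(4 \right)} \left(-114\right) = \left(28 + 22^{2} + 11 \cdot 22\right) + \frac{1}{4} \left(-114\right) = \left(28 + 484 + 242\right) + \frac{1}{4} \left(-114\right) = 754 - \frac{57}{2} = \frac{1451}{2}$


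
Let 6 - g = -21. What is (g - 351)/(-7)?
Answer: 324/7 ≈ 46.286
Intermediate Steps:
g = 27 (g = 6 - 1*(-21) = 6 + 21 = 27)
(g - 351)/(-7) = (27 - 351)/(-7) = -⅐*(-324) = 324/7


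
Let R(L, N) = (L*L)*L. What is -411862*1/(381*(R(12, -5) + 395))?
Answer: -194/381 ≈ -0.50919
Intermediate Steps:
R(L, N) = L**3 (R(L, N) = L**2*L = L**3)
-411862*1/(381*(R(12, -5) + 395)) = -411862*1/(381*(12**3 + 395)) = -411862*1/(381*(1728 + 395)) = -411862/(2123*381) = -411862/808863 = -411862*1/808863 = -194/381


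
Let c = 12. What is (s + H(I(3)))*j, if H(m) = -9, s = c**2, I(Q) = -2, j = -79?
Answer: -10665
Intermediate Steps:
s = 144 (s = 12**2 = 144)
(s + H(I(3)))*j = (144 - 9)*(-79) = 135*(-79) = -10665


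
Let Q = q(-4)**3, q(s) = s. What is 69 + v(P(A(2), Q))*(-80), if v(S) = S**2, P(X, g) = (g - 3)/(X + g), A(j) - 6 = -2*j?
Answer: -23471/961 ≈ -24.424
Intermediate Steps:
A(j) = 6 - 2*j
Q = -64 (Q = (-4)**3 = -64)
P(X, g) = (-3 + g)/(X + g)
69 + v(P(A(2), Q))*(-80) = 69 + ((-3 - 64)/((6 - 2*2) - 64))**2*(-80) = 69 + (-67/((6 - 4) - 64))**2*(-80) = 69 + (-67/(2 - 64))**2*(-80) = 69 + (-67/(-62))**2*(-80) = 69 + (-1/62*(-67))**2*(-80) = 69 + (67/62)**2*(-80) = 69 + (4489/3844)*(-80) = 69 - 89780/961 = -23471/961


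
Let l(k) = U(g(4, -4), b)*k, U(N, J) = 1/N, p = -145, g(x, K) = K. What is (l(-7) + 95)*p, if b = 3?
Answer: -56115/4 ≈ -14029.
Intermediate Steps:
l(k) = -k/4 (l(k) = k/(-4) = -k/4)
(l(-7) + 95)*p = (-¼*(-7) + 95)*(-145) = (7/4 + 95)*(-145) = (387/4)*(-145) = -56115/4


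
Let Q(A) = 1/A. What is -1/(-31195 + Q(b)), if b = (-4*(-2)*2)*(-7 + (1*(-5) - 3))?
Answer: 240/7486801 ≈ 3.2056e-5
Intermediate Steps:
b = -240 (b = (8*2)*(-7 + (-5 - 3)) = 16*(-7 - 8) = 16*(-15) = -240)
-1/(-31195 + Q(b)) = -1/(-31195 + 1/(-240)) = -1/(-31195 - 1/240) = -1/(-7486801/240) = -1*(-240/7486801) = 240/7486801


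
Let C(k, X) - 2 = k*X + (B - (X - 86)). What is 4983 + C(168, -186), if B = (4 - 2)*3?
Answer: -25985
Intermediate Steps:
B = 6 (B = 2*3 = 6)
C(k, X) = 94 - X + X*k (C(k, X) = 2 + (k*X + (6 - (X - 86))) = 2 + (X*k + (6 - (-86 + X))) = 2 + (X*k + (6 + (86 - X))) = 2 + (X*k + (92 - X)) = 2 + (92 - X + X*k) = 94 - X + X*k)
4983 + C(168, -186) = 4983 + (94 - 1*(-186) - 186*168) = 4983 + (94 + 186 - 31248) = 4983 - 30968 = -25985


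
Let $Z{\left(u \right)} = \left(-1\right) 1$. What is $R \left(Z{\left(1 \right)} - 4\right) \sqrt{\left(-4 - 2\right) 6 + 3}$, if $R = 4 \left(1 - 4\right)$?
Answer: $60 i \sqrt{33} \approx 344.67 i$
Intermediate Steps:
$Z{\left(u \right)} = -1$
$R = -12$ ($R = 4 \left(-3\right) = -12$)
$R \left(Z{\left(1 \right)} - 4\right) \sqrt{\left(-4 - 2\right) 6 + 3} = - 12 \left(-1 - 4\right) \sqrt{\left(-4 - 2\right) 6 + 3} = \left(-12\right) \left(-5\right) \sqrt{\left(-6\right) 6 + 3} = 60 \sqrt{-36 + 3} = 60 \sqrt{-33} = 60 i \sqrt{33}$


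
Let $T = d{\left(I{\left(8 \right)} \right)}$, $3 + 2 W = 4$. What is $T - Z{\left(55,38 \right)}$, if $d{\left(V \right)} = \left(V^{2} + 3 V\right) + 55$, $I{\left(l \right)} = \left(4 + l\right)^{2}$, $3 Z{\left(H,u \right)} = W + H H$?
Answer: $\frac{40429}{2} \approx 20215.0$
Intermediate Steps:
$W = \frac{1}{2}$ ($W = - \frac{3}{2} + \frac{1}{2} \cdot 4 = - \frac{3}{2} + 2 = \frac{1}{2} \approx 0.5$)
$Z{\left(H,u \right)} = \frac{1}{6} + \frac{H^{2}}{3}$ ($Z{\left(H,u \right)} = \frac{\frac{1}{2} + H H}{3} = \frac{\frac{1}{2} + H^{2}}{3} = \frac{1}{6} + \frac{H^{2}}{3}$)
$d{\left(V \right)} = 55 + V^{2} + 3 V$
$T = 21223$ ($T = 55 + \left(\left(4 + 8\right)^{2}\right)^{2} + 3 \left(4 + 8\right)^{2} = 55 + \left(12^{2}\right)^{2} + 3 \cdot 12^{2} = 55 + 144^{2} + 3 \cdot 144 = 55 + 20736 + 432 = 21223$)
$T - Z{\left(55,38 \right)} = 21223 - \left(\frac{1}{6} + \frac{55^{2}}{3}\right) = 21223 - \left(\frac{1}{6} + \frac{1}{3} \cdot 3025\right) = 21223 - \left(\frac{1}{6} + \frac{3025}{3}\right) = 21223 - \frac{2017}{2} = \frac{40429}{2}$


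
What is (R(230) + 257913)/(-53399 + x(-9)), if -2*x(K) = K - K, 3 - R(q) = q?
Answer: -257686/53399 ≈ -4.8257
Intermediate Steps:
R(q) = 3 - q
x(K) = 0 (x(K) = -(K - K)/2 = -½*0 = 0)
(R(230) + 257913)/(-53399 + x(-9)) = ((3 - 1*230) + 257913)/(-53399 + 0) = ((3 - 230) + 257913)/(-53399) = (-227 + 257913)*(-1/53399) = 257686*(-1/53399) = -257686/53399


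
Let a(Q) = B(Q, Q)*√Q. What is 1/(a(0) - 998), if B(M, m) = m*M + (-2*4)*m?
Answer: -1/998 ≈ -0.0010020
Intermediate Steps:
B(M, m) = -8*m + M*m (B(M, m) = M*m - 8*m = -8*m + M*m)
a(Q) = Q^(3/2)*(-8 + Q) (a(Q) = (Q*(-8 + Q))*√Q = Q^(3/2)*(-8 + Q))
1/(a(0) - 998) = 1/(0^(3/2)*(-8 + 0) - 998) = 1/(0*(-8) - 998) = 1/(0 - 998) = 1/(-998) = -1/998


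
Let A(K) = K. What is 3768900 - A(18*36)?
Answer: 3768252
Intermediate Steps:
3768900 - A(18*36) = 3768900 - 18*36 = 3768900 - 1*648 = 3768900 - 648 = 3768252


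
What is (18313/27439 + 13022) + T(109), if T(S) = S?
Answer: 360319822/27439 ≈ 13132.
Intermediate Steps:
(18313/27439 + 13022) + T(109) = (18313/27439 + 13022) + 109 = 357328971/27439 + 109 = 360319822/27439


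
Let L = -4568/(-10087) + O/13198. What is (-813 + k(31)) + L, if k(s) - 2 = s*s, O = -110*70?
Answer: 9975926232/66564113 ≈ 149.87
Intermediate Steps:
O = -7700
L = -8690718/66564113 (L = -4568/(-10087) - 7700/13198 = -4568*(-1/10087) - 7700*1/13198 = 4568/10087 - 3850/6599 = -8690718/66564113 ≈ -0.13056)
k(s) = 2 + s² (k(s) = 2 + s*s = 2 + s²)
(-813 + k(31)) + L = (-813 + (2 + 31²)) - 8690718/66564113 = (-813 + (2 + 961)) - 8690718/66564113 = (-813 + 963) - 8690718/66564113 = 150 - 8690718/66564113 = 9975926232/66564113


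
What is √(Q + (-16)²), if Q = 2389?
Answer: 23*√5 ≈ 51.430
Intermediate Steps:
√(Q + (-16)²) = √(2389 + (-16)²) = √(2389 + 256) = √2645 = 23*√5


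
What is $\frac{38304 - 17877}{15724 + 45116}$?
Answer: $\frac{6809}{20280} \approx 0.33575$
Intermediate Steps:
$\frac{38304 - 17877}{15724 + 45116} = \frac{20427}{60840} = 20427 \cdot \frac{1}{60840} = \frac{6809}{20280}$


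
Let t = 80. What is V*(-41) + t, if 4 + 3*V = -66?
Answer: 3110/3 ≈ 1036.7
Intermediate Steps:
V = -70/3 (V = -4/3 + (⅓)*(-66) = -4/3 - 22 = -70/3 ≈ -23.333)
V*(-41) + t = -70/3*(-41) + 80 = 2870/3 + 80 = 3110/3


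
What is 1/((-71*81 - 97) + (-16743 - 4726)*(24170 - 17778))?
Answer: -1/137235696 ≈ -7.2867e-9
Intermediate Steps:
1/((-71*81 - 97) + (-16743 - 4726)*(24170 - 17778)) = 1/((-5751 - 97) - 21469*6392) = 1/(-5848 - 137229848) = 1/(-137235696) = -1/137235696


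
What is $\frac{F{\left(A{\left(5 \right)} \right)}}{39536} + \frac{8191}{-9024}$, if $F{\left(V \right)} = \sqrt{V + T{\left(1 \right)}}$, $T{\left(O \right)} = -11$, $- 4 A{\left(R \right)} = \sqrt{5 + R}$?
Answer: $- \frac{8191}{9024} + \frac{i \sqrt{44 + \sqrt{10}}}{79072} \approx -0.90769 + 8.6851 \cdot 10^{-5} i$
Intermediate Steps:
$A{\left(R \right)} = - \frac{\sqrt{5 + R}}{4}$
$F{\left(V \right)} = \sqrt{-11 + V}$ ($F{\left(V \right)} = \sqrt{V - 11} = \sqrt{-11 + V}$)
$\frac{F{\left(A{\left(5 \right)} \right)}}{39536} + \frac{8191}{-9024} = \frac{\sqrt{-11 - \frac{\sqrt{5 + 5}}{4}}}{39536} + \frac{8191}{-9024} = \sqrt{-11 - \frac{\sqrt{10}}{4}} \cdot \frac{1}{39536} + 8191 \left(- \frac{1}{9024}\right) = \frac{\sqrt{-11 - \frac{\sqrt{10}}{4}}}{39536} - \frac{8191}{9024} = - \frac{8191}{9024} + \frac{\sqrt{-11 - \frac{\sqrt{10}}{4}}}{39536}$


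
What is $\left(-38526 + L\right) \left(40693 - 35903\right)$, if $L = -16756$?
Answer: $-264800780$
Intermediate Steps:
$\left(-38526 + L\right) \left(40693 - 35903\right) = \left(-38526 - 16756\right) \left(40693 - 35903\right) = \left(-55282\right) 4790 = -264800780$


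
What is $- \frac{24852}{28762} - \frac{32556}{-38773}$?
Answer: $- \frac{13605462}{557594513} \approx -0.0244$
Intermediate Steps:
$- \frac{24852}{28762} - \frac{32556}{-38773} = \left(-24852\right) \frac{1}{28762} - - \frac{32556}{38773} = - \frac{12426}{14381} + \frac{32556}{38773} = - \frac{13605462}{557594513}$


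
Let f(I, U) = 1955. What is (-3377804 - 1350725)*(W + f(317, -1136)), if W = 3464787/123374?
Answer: -1156886430342253/123374 ≈ -9.3771e+9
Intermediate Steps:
W = 3464787/123374 (W = 3464787*(1/123374) = 3464787/123374 ≈ 28.084)
(-3377804 - 1350725)*(W + f(317, -1136)) = (-3377804 - 1350725)*(3464787/123374 + 1955) = -4728529*244660957/123374 = -1156886430342253/123374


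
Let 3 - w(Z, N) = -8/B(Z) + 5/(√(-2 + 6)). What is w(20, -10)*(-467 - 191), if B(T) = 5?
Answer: -6909/5 ≈ -1381.8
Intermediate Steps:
w(Z, N) = 21/10 (w(Z, N) = 3 - (-8/5 + 5/(√(-2 + 6))) = 3 - (-8*⅕ + 5/(√4)) = 3 - (-8/5 + 5/2) = 3 - 1*9/10 = 3 - 9/10 = 21/10)
w(20, -10)*(-467 - 191) = 21*(-467 - 191)/10 = (21/10)*(-658) = -6909/5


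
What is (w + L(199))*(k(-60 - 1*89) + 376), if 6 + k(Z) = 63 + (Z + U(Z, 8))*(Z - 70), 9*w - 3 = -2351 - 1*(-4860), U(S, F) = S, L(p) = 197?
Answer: 281503075/9 ≈ 3.1278e+7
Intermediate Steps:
w = 2512/9 (w = ⅓ + (-2351 - 1*(-4860))/9 = ⅓ + (-2351 + 4860)/9 = ⅓ + (⅑)*2509 = ⅓ + 2509/9 = 2512/9 ≈ 279.11)
k(Z) = 57 + 2*Z*(-70 + Z) (k(Z) = -6 + (63 + (Z + Z)*(Z - 70)) = -6 + (63 + (2*Z)*(-70 + Z)) = -6 + (63 + 2*Z*(-70 + Z)) = 57 + 2*Z*(-70 + Z))
(w + L(199))*(k(-60 - 1*89) + 376) = (2512/9 + 197)*((57 - 140*(-60 - 1*89) + 2*(-60 - 1*89)²) + 376) = 4285*((57 - 140*(-60 - 89) + 2*(-60 - 89)²) + 376)/9 = 4285*((57 - 140*(-149) + 2*(-149)²) + 376)/9 = 4285*((57 + 20860 + 2*22201) + 376)/9 = 4285*((57 + 20860 + 44402) + 376)/9 = 4285*(65319 + 376)/9 = (4285/9)*65695 = 281503075/9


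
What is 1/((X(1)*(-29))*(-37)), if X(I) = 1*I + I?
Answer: 1/2146 ≈ 0.00046598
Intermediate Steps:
X(I) = 2*I (X(I) = I + I = 2*I)
1/((X(1)*(-29))*(-37)) = 1/(((2*1)*(-29))*(-37)) = 1/((2*(-29))*(-37)) = 1/(-58*(-37)) = 1/2146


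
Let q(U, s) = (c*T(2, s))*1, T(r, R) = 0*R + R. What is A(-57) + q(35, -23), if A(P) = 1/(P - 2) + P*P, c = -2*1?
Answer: 194404/59 ≈ 3295.0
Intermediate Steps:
T(r, R) = R (T(r, R) = 0 + R = R)
c = -2
q(U, s) = -2*s (q(U, s) = -2*s*1 = -2*s)
A(P) = P² + 1/(-2 + P) (A(P) = 1/(-2 + P) + P² = P² + 1/(-2 + P))
A(-57) + q(35, -23) = (1 + (-57)³ - 2*(-57)²)/(-2 - 57) - 2*(-23) = (1 - 185193 - 2*3249)/(-59) + 46 = -(1 - 185193 - 6498)/59 + 46 = -1/59*(-191690) + 46 = 191690/59 + 46 = 194404/59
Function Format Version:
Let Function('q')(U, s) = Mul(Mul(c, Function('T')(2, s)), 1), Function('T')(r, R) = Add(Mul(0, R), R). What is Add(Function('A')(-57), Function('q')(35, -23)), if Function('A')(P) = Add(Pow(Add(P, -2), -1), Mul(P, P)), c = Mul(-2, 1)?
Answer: Rational(194404, 59) ≈ 3295.0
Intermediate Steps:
Function('T')(r, R) = R (Function('T')(r, R) = Add(0, R) = R)
c = -2
Function('q')(U, s) = Mul(-2, s) (Function('q')(U, s) = Mul(Mul(-2, s), 1) = Mul(-2, s))
Function('A')(P) = Add(Pow(P, 2), Pow(Add(-2, P), -1)) (Function('A')(P) = Add(Pow(Add(-2, P), -1), Pow(P, 2)) = Add(Pow(P, 2), Pow(Add(-2, P), -1)))
Add(Function('A')(-57), Function('q')(35, -23)) = Add(Mul(Pow(Add(-2, -57), -1), Add(1, Pow(-57, 3), Mul(-2, Pow(-57, 2)))), Mul(-2, -23)) = Add(Mul(Pow(-59, -1), Add(1, -185193, Mul(-2, 3249))), 46) = Add(Mul(Rational(-1, 59), Add(1, -185193, -6498)), 46) = Add(Mul(Rational(-1, 59), -191690), 46) = Add(Rational(191690, 59), 46) = Rational(194404, 59)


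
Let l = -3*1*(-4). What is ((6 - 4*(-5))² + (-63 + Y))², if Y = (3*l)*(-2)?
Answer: 292681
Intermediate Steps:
l = 12 (l = -3*(-4) = 12)
Y = -72 (Y = (3*12)*(-2) = 36*(-2) = -72)
((6 - 4*(-5))² + (-63 + Y))² = ((6 - 4*(-5))² + (-63 - 72))² = ((6 + 20)² - 135)² = (26² - 135)² = (676 - 135)² = 541² = 292681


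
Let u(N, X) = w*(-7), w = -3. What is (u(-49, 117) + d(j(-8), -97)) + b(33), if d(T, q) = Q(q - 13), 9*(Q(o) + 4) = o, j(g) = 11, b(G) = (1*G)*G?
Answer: 9844/9 ≈ 1093.8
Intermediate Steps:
b(G) = G² (b(G) = G*G = G²)
Q(o) = -4 + o/9
d(T, q) = -49/9 + q/9 (d(T, q) = -4 + (q - 13)/9 = -4 + (-13 + q)/9 = -4 + (-13/9 + q/9) = -49/9 + q/9)
u(N, X) = 21 (u(N, X) = -3*(-7) = 21)
(u(-49, 117) + d(j(-8), -97)) + b(33) = (21 + (-49/9 + (⅑)*(-97))) + 33² = (21 + (-49/9 - 97/9)) + 1089 = (21 - 146/9) + 1089 = 43/9 + 1089 = 9844/9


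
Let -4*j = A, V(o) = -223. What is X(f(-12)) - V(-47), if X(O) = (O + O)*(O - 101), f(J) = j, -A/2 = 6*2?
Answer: -917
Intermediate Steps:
A = -24 (A = -12*2 = -2*12 = -24)
j = 6 (j = -¼*(-24) = 6)
f(J) = 6
X(O) = 2*O*(-101 + O) (X(O) = (2*O)*(-101 + O) = 2*O*(-101 + O))
X(f(-12)) - V(-47) = 2*6*(-101 + 6) - 1*(-223) = 2*6*(-95) + 223 = -1140 + 223 = -917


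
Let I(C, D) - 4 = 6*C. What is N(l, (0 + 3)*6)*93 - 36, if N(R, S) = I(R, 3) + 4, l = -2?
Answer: -408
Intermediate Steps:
I(C, D) = 4 + 6*C
N(R, S) = 8 + 6*R (N(R, S) = (4 + 6*R) + 4 = 8 + 6*R)
N(l, (0 + 3)*6)*93 - 36 = (8 + 6*(-2))*93 - 36 = (8 - 12)*93 - 36 = -4*93 - 36 = -372 - 36 = -408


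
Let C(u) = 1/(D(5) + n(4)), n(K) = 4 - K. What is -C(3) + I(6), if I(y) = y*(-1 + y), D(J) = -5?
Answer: 151/5 ≈ 30.200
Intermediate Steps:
C(u) = -⅕ (C(u) = 1/(-5 + (4 - 1*4)) = 1/(-5 + (4 - 4)) = 1/(-5 + 0) = 1/(-5) = -⅕)
-C(3) + I(6) = -1*(-⅕) + 6*(-1 + 6) = ⅕ + 6*5 = ⅕ + 30 = 151/5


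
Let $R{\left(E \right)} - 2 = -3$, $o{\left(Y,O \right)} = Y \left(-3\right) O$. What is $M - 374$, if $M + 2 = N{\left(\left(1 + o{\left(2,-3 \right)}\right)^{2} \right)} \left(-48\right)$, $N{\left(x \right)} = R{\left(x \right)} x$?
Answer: $16952$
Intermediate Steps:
$o{\left(Y,O \right)} = - 3 O Y$ ($o{\left(Y,O \right)} = - 3 Y O = - 3 O Y$)
$R{\left(E \right)} = -1$ ($R{\left(E \right)} = 2 - 3 = -1$)
$N{\left(x \right)} = - x$
$M = 17326$ ($M = -2 + - \left(1 - \left(-9\right) 2\right)^{2} \left(-48\right) = -2 + - \left(1 + 18\right)^{2} \left(-48\right) = -2 + - 19^{2} \left(-48\right) = -2 + \left(-1\right) 361 \left(-48\right) = -2 - -17328 = -2 + 17328 = 17326$)
$M - 374 = 17326 - 374 = 16952$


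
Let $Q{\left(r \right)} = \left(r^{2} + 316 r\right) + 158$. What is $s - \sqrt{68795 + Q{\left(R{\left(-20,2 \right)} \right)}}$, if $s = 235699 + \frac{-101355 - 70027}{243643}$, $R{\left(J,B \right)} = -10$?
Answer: $\frac{57426240075}{243643} - \sqrt{65893} \approx 2.3544 \cdot 10^{5}$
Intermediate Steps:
$Q{\left(r \right)} = 158 + r^{2} + 316 r$
$s = \frac{57426240075}{243643}$ ($s = 235699 - \frac{171382}{243643} = \frac{57426240075}{243643} \approx 2.357 \cdot 10^{5}$)
$s - \sqrt{68795 + Q{\left(R{\left(-20,2 \right)} \right)}} = \frac{57426240075}{243643} - \sqrt{68795 + \left(158 + \left(-10\right)^{2} + 316 \left(-10\right)\right)} = \frac{57426240075}{243643} - \sqrt{68795 + \left(158 + 100 - 3160\right)} = \frac{57426240075}{243643} - \sqrt{68795 - 2902} = \frac{57426240075}{243643} - \sqrt{65893}$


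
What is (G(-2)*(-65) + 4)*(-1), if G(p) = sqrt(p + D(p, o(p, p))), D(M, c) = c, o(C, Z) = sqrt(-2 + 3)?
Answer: -4 + 65*I ≈ -4.0 + 65.0*I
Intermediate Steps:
o(C, Z) = 1 (o(C, Z) = sqrt(1) = 1)
G(p) = sqrt(1 + p) (G(p) = sqrt(p + 1) = sqrt(1 + p))
(G(-2)*(-65) + 4)*(-1) = (sqrt(1 - 2)*(-65) + 4)*(-1) = (sqrt(-1)*(-65) + 4)*(-1) = (I*(-65) + 4)*(-1) = (-65*I + 4)*(-1) = (4 - 65*I)*(-1) = -4 + 65*I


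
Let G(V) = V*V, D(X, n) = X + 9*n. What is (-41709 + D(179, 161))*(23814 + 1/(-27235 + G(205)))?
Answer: -14116891373941/14790 ≈ -9.5449e+8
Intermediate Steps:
G(V) = V²
(-41709 + D(179, 161))*(23814 + 1/(-27235 + G(205))) = (-41709 + (179 + 9*161))*(23814 + 1/(-27235 + 205²)) = (-41709 + (179 + 1449))*(23814 + 1/(-27235 + 42025)) = (-41709 + 1628)*(23814 + 1/14790) = -40081*(23814 + 1/14790) = -40081*352209061/14790 = -14116891373941/14790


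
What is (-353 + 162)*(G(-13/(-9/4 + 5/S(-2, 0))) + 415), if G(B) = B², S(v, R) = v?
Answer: -29131129/361 ≈ -80696.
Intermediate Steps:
(-353 + 162)*(G(-13/(-9/4 + 5/S(-2, 0))) + 415) = (-353 + 162)*((-13/(-9/4 + 5/(-2)))² + 415) = -191*((-13/(-9*¼ + 5*(-½)))² + 415) = -191*((-13/(-9/4 - 5/2))² + 415) = -191*((-13/(-19/4))² + 415) = -191*((-13*(-4/19))² + 415) = -191*((52/19)² + 415) = -191*(2704/361 + 415) = -191*152519/361 = -29131129/361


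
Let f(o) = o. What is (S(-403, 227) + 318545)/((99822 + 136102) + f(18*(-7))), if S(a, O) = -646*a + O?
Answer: 289555/117899 ≈ 2.4560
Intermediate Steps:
S(a, O) = O - 646*a
(S(-403, 227) + 318545)/((99822 + 136102) + f(18*(-7))) = ((227 - 646*(-403)) + 318545)/((99822 + 136102) + 18*(-7)) = ((227 + 260338) + 318545)/(235924 - 126) = (260565 + 318545)/235798 = 579110*(1/235798) = 289555/117899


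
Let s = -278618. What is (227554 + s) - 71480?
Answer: -122544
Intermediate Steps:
(227554 + s) - 71480 = (227554 - 278618) - 71480 = -51064 - 71480 = -122544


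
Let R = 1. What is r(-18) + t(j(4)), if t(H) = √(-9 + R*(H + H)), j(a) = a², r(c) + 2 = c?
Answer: -20 + √23 ≈ -15.204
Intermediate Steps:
r(c) = -2 + c
t(H) = √(-9 + 2*H) (t(H) = √(-9 + 1*(H + H)) = √(-9 + 1*(2*H)) = √(-9 + 2*H))
r(-18) + t(j(4)) = (-2 - 18) + √(-9 + 2*4²) = -20 + √(-9 + 2*16) = -20 + √(-9 + 32) = -20 + √23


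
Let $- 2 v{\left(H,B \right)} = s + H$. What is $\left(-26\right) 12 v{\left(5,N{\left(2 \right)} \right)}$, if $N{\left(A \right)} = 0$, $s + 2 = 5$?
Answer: $1248$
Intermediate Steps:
$s = 3$ ($s = -2 + 5 = 3$)
$v{\left(H,B \right)} = - \frac{3}{2} - \frac{H}{2}$ ($v{\left(H,B \right)} = - \frac{3 + H}{2} = - \frac{3}{2} - \frac{H}{2}$)
$\left(-26\right) 12 v{\left(5,N{\left(2 \right)} \right)} = \left(-26\right) 12 \left(- \frac{3}{2} - \frac{5}{2}\right) = - 312 \left(- \frac{3}{2} - \frac{5}{2}\right) = \left(-312\right) \left(-4\right) = 1248$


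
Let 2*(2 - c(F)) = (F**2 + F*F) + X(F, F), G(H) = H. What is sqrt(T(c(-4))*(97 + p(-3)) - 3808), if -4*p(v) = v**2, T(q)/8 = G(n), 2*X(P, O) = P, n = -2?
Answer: 22*I*sqrt(11) ≈ 72.966*I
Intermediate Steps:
X(P, O) = P/2
c(F) = 2 - F**2 - F/4 (c(F) = 2 - ((F**2 + F*F) + F/2)/2 = 2 - ((F**2 + F**2) + F/2)/2 = 2 - (2*F**2 + F/2)/2 = 2 - (F/2 + 2*F**2)/2 = 2 + (-F**2 - F/4) = 2 - F**2 - F/4)
T(q) = -16 (T(q) = 8*(-2) = -16)
p(v) = -v**2/4
sqrt(T(c(-4))*(97 + p(-3)) - 3808) = sqrt(-16*(97 - 1/4*(-3)**2) - 3808) = sqrt(-16*(97 - 1/4*9) - 3808) = sqrt(-16*(97 - 9/4) - 3808) = sqrt(-16*379/4 - 3808) = sqrt(-1516 - 3808) = sqrt(-5324) = 22*I*sqrt(11)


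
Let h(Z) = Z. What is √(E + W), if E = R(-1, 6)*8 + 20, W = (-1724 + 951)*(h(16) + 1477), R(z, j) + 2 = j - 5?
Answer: I*√1154077 ≈ 1074.3*I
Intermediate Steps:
R(z, j) = -7 + j (R(z, j) = -2 + (j - 5) = -2 + (-5 + j) = -7 + j)
W = -1154089 (W = (-1724 + 951)*(16 + 1477) = -773*1493 = -1154089)
E = 12 (E = (-7 + 6)*8 + 20 = -1*8 + 20 = -8 + 20 = 12)
√(E + W) = √(12 - 1154089) = √(-1154077) = I*√1154077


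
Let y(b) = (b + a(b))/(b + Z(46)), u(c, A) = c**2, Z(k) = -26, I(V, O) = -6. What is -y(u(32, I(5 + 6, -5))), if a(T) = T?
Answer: -1024/499 ≈ -2.0521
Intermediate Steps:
y(b) = 2*b/(-26 + b) (y(b) = (b + b)/(b - 26) = (2*b)/(-26 + b) = 2*b/(-26 + b))
-y(u(32, I(5 + 6, -5))) = -2*32**2/(-26 + 32**2) = -2*1024/(-26 + 1024) = -2*1024/998 = -1*1024/499 = -1024/499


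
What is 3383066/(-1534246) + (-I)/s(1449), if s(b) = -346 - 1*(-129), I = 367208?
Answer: 40189519989/23780813 ≈ 1690.0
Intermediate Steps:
s(b) = -217 (s(b) = -346 + 129 = -217)
3383066/(-1534246) + (-I)/s(1449) = 3383066/(-1534246) - 1*367208/(-217) = 3383066*(-1/1534246) - 367208*(-1/217) = -1691533/767123 + 367208/217 = 40189519989/23780813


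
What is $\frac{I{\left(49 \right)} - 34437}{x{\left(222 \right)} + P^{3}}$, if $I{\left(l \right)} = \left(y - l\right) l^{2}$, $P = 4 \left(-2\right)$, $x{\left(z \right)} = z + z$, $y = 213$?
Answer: $- \frac{359327}{68} \approx -5284.2$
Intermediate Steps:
$x{\left(z \right)} = 2 z$
$P = -8$
$I{\left(l \right)} = l^{2} \left(213 - l\right)$ ($I{\left(l \right)} = \left(213 - l\right) l^{2} = l^{2} \left(213 - l\right)$)
$\frac{I{\left(49 \right)} - 34437}{x{\left(222 \right)} + P^{3}} = \frac{49^{2} \left(213 - 49\right) - 34437}{2 \cdot 222 + \left(-8\right)^{3}} = \frac{2401 \left(213 - 49\right) - 34437}{444 - 512} = \frac{2401 \cdot 164 - 34437}{-68} = \left(393764 - 34437\right) \left(- \frac{1}{68}\right) = 359327 \left(- \frac{1}{68}\right) = - \frac{359327}{68}$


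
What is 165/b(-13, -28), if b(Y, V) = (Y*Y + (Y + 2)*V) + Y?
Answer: 165/464 ≈ 0.35560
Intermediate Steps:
b(Y, V) = Y + Y² + V*(2 + Y) (b(Y, V) = (Y² + (2 + Y)*V) + Y = (Y² + V*(2 + Y)) + Y = Y + Y² + V*(2 + Y))
165/b(-13, -28) = 165/(-13 + (-13)² + 2*(-28) - 28*(-13)) = 165/(-13 + 169 - 56 + 364) = 165/464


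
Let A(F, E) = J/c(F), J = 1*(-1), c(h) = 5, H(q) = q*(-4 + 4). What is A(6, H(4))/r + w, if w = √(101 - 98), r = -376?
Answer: 1/1880 + √3 ≈ 1.7326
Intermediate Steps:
H(q) = 0 (H(q) = q*0 = 0)
w = √3 ≈ 1.7320
J = -1
A(F, E) = -⅕ (A(F, E) = -1/5 = -1*⅕ = -⅕)
A(6, H(4))/r + w = -⅕/(-376) + √3 = -⅕*(-1/376) + √3 = 1/1880 + √3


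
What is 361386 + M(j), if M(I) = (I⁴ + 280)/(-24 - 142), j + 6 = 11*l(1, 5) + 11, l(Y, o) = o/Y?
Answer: 23514898/83 ≈ 2.8331e+5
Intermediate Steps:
j = 60 (j = -6 + (11*(5/1) + 11) = -6 + (11*(5*1) + 11) = -6 + (11*5 + 11) = -6 + (55 + 11) = -6 + 66 = 60)
M(I) = -140/83 - I⁴/166 (M(I) = (280 + I⁴)/(-166) = (280 + I⁴)*(-1/166) = -140/83 - I⁴/166)
361386 + M(j) = 361386 + (-140/83 - 1/166*60⁴) = 361386 + (-140/83 - 1/166*12960000) = 361386 + (-140/83 - 6480000/83) = 361386 - 6480140/83 = 23514898/83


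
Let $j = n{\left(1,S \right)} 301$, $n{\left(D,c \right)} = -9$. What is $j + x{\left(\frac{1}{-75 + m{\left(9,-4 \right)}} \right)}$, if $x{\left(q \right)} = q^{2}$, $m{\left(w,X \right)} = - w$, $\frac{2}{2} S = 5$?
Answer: $- \frac{19114703}{7056} \approx -2709.0$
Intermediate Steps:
$S = 5$
$j = -2709$ ($j = \left(-9\right) 301 = -2709$)
$j + x{\left(\frac{1}{-75 + m{\left(9,-4 \right)}} \right)} = -2709 + \left(\frac{1}{-75 - 9}\right)^{2} = -2709 + \left(\frac{1}{-84}\right)^{2} = -2709 + \left(- \frac{1}{84}\right)^{2} = -2709 + \frac{1}{7056} = - \frac{19114703}{7056}$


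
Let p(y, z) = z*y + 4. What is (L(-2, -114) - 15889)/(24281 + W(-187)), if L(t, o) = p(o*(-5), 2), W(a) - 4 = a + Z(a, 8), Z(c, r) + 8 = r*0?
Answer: -983/1606 ≈ -0.61208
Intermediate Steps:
Z(c, r) = -8 (Z(c, r) = -8 + r*0 = -8 + 0 = -8)
p(y, z) = 4 + y*z (p(y, z) = y*z + 4 = 4 + y*z)
W(a) = -4 + a (W(a) = 4 + (a - 8) = 4 + (-8 + a) = -4 + a)
L(t, o) = 4 - 10*o (L(t, o) = 4 + (o*(-5))*2 = 4 - 5*o*2 = 4 - 10*o)
(L(-2, -114) - 15889)/(24281 + W(-187)) = ((4 - 10*(-114)) - 15889)/(24281 + (-4 - 187)) = ((4 + 1140) - 15889)/(24281 - 191) = (1144 - 15889)/24090 = -14745*1/24090 = -983/1606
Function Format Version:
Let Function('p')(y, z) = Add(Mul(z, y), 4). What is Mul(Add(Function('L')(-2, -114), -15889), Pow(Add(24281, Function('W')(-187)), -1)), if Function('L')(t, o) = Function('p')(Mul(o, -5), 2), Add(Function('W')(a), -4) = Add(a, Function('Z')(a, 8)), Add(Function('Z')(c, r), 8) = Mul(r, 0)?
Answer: Rational(-983, 1606) ≈ -0.61208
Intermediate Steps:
Function('Z')(c, r) = -8 (Function('Z')(c, r) = Add(-8, Mul(r, 0)) = Add(-8, 0) = -8)
Function('p')(y, z) = Add(4, Mul(y, z)) (Function('p')(y, z) = Add(Mul(y, z), 4) = Add(4, Mul(y, z)))
Function('W')(a) = Add(-4, a) (Function('W')(a) = Add(4, Add(a, -8)) = Add(4, Add(-8, a)) = Add(-4, a))
Function('L')(t, o) = Add(4, Mul(-10, o)) (Function('L')(t, o) = Add(4, Mul(Mul(o, -5), 2)) = Add(4, Mul(Mul(-5, o), 2)) = Add(4, Mul(-10, o)))
Mul(Add(Function('L')(-2, -114), -15889), Pow(Add(24281, Function('W')(-187)), -1)) = Mul(Add(Add(4, Mul(-10, -114)), -15889), Pow(Add(24281, Add(-4, -187)), -1)) = Mul(Add(Add(4, 1140), -15889), Pow(Add(24281, -191), -1)) = Mul(Add(1144, -15889), Pow(24090, -1)) = Mul(-14745, Rational(1, 24090)) = Rational(-983, 1606)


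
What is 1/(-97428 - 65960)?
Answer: -1/163388 ≈ -6.1204e-6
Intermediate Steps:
1/(-97428 - 65960) = 1/(-163388) = -1/163388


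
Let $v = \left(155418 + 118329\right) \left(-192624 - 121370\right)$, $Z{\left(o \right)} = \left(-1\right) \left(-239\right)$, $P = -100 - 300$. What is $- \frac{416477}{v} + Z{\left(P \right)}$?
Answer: $\frac{20543225225279}{85954915518} \approx 239.0$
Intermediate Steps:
$P = -400$
$Z{\left(o \right)} = 239$
$v = -85954915518$ ($v = 273747 \left(-313994\right) = -85954915518$)
$- \frac{416477}{v} + Z{\left(P \right)} = - \frac{416477}{-85954915518} + 239 = \left(-416477\right) \left(- \frac{1}{85954915518}\right) + 239 = \frac{416477}{85954915518} + 239 = \frac{20543225225279}{85954915518}$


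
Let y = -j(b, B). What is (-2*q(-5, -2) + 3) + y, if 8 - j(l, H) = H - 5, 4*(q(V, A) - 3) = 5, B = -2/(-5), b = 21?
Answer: -181/10 ≈ -18.100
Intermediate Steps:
B = ⅖ (B = -2*(-⅕) = ⅖ ≈ 0.40000)
q(V, A) = 17/4 (q(V, A) = 3 + (¼)*5 = 3 + 5/4 = 17/4)
j(l, H) = 13 - H (j(l, H) = 8 - (H - 5) = 8 - (-5 + H) = 8 + (5 - H) = 13 - H)
y = -63/5 (y = -(13 - 1*⅖) = -(13 - ⅖) = -1*63/5 = -63/5 ≈ -12.600)
(-2*q(-5, -2) + 3) + y = (-2*17/4 + 3) - 63/5 = (-17/2 + 3) - 63/5 = -11/2 - 63/5 = -181/10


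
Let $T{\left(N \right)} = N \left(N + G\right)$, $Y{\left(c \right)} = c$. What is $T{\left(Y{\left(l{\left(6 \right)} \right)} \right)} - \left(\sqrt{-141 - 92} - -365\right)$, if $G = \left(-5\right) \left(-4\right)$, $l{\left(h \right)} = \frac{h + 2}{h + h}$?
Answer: $- \frac{3161}{9} - i \sqrt{233} \approx -351.22 - 15.264 i$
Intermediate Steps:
$l{\left(h \right)} = \frac{2 + h}{2 h}$
$G = 20$
$T{\left(N \right)} = N \left(20 + N\right)$ ($T{\left(N \right)} = N \left(N + 20\right) = N \left(20 + N\right)$)
$T{\left(Y{\left(l{\left(6 \right)} \right)} \right)} - \left(\sqrt{-141 - 92} - -365\right) = \frac{2 + 6}{2 \cdot 6} \left(20 + \frac{2 + 6}{2 \cdot 6}\right) - \left(\sqrt{-141 - 92} - -365\right) = \frac{1}{2} \cdot \frac{1}{6} \cdot 8 \left(20 + \frac{1}{2} \cdot \frac{1}{6} \cdot 8\right) - \left(\sqrt{-233} + 365\right) = \frac{2 \left(20 + \frac{2}{3}\right)}{3} - \left(i \sqrt{233} + 365\right) = \frac{2}{3} \cdot \frac{62}{3} - \left(365 + i \sqrt{233}\right) = \frac{124}{9} - \left(365 + i \sqrt{233}\right) = - \frac{3161}{9} - i \sqrt{233}$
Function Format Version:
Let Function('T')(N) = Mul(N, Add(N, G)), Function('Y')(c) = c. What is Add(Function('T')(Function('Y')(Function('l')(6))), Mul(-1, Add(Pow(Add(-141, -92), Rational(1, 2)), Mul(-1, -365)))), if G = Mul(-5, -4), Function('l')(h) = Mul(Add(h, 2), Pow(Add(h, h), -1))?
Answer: Add(Rational(-3161, 9), Mul(-1, I, Pow(233, Rational(1, 2)))) ≈ Add(-351.22, Mul(-15.264, I))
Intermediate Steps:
Function('l')(h) = Mul(Rational(1, 2), Pow(h, -1), Add(2, h)) (Function('l')(h) = Mul(Add(2, h), Pow(Mul(2, h), -1)) = Mul(Add(2, h), Mul(Rational(1, 2), Pow(h, -1))) = Mul(Rational(1, 2), Pow(h, -1), Add(2, h)))
G = 20
Function('T')(N) = Mul(N, Add(20, N)) (Function('T')(N) = Mul(N, Add(N, 20)) = Mul(N, Add(20, N)))
Add(Function('T')(Function('Y')(Function('l')(6))), Mul(-1, Add(Pow(Add(-141, -92), Rational(1, 2)), Mul(-1, -365)))) = Add(Mul(Mul(Rational(1, 2), Pow(6, -1), Add(2, 6)), Add(20, Mul(Rational(1, 2), Pow(6, -1), Add(2, 6)))), Mul(-1, Add(Pow(Add(-141, -92), Rational(1, 2)), Mul(-1, -365)))) = Add(Mul(Mul(Rational(1, 2), Rational(1, 6), 8), Add(20, Mul(Rational(1, 2), Rational(1, 6), 8))), Mul(-1, Add(Pow(-233, Rational(1, 2)), 365))) = Add(Mul(Rational(2, 3), Add(20, Rational(2, 3))), Mul(-1, Add(Mul(I, Pow(233, Rational(1, 2))), 365))) = Add(Mul(Rational(2, 3), Rational(62, 3)), Mul(-1, Add(365, Mul(I, Pow(233, Rational(1, 2)))))) = Add(Rational(124, 9), Add(-365, Mul(-1, I, Pow(233, Rational(1, 2))))) = Add(Rational(-3161, 9), Mul(-1, I, Pow(233, Rational(1, 2))))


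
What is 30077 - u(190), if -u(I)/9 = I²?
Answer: 354977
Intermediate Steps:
u(I) = -9*I²
30077 - u(190) = 30077 - (-9)*190² = 30077 - (-9)*36100 = 30077 - 1*(-324900) = 30077 + 324900 = 354977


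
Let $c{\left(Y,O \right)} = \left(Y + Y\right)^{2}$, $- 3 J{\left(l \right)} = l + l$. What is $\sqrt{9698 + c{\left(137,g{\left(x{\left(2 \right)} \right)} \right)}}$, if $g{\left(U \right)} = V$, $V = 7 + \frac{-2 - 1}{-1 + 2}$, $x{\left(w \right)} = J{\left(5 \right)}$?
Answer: $\sqrt{84774} \approx 291.16$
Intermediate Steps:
$J{\left(l \right)} = - \frac{2 l}{3}$ ($J{\left(l \right)} = - \frac{l + l}{3} = - \frac{2 l}{3}$)
$x{\left(w \right)} = - \frac{10}{3}$ ($x{\left(w \right)} = \left(- \frac{2}{3}\right) 5 = - \frac{10}{3}$)
$V = 4$ ($V = 7 - \frac{3}{1} = 7 - 3 = 4$)
$g{\left(U \right)} = 4$
$c{\left(Y,O \right)} = 4 Y^{2}$ ($c{\left(Y,O \right)} = \left(2 Y\right)^{2} = 4 Y^{2}$)
$\sqrt{9698 + c{\left(137,g{\left(x{\left(2 \right)} \right)} \right)}} = \sqrt{9698 + 4 \cdot 137^{2}} = \sqrt{9698 + 4 \cdot 18769} = \sqrt{9698 + 75076} = \sqrt{84774}$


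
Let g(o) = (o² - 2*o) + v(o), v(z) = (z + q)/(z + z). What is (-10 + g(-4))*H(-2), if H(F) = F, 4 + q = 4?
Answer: -29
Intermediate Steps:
q = 0 (q = -4 + 4 = 0)
v(z) = ½ (v(z) = (z + 0)/(z + z) = z/((2*z)) = z*(1/(2*z)) = ½)
g(o) = ½ + o² - 2*o (g(o) = (o² - 2*o) + ½ = ½ + o² - 2*o)
(-10 + g(-4))*H(-2) = (-10 + (½ + (-4)² - 2*(-4)))*(-2) = (-10 + (½ + 16 + 8))*(-2) = (-10 + 49/2)*(-2) = (29/2)*(-2) = -29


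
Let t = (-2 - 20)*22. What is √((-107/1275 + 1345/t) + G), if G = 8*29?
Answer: √7211427387/5610 ≈ 15.137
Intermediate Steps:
t = -484 (t = -22*22 = -484)
G = 232
√((-107/1275 + 1345/t) + G) = √((-107/1275 + 1345/(-484)) + 232) = √((-107*1/1275 + 1345*(-1/484)) + 232) = √((-107/1275 - 1345/484) + 232) = √(-1766663/617100 + 232) = √(141400537/617100) = √7211427387/5610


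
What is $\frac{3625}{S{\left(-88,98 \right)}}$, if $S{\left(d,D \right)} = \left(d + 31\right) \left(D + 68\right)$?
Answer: $- \frac{3625}{9462} \approx -0.38311$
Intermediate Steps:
$S{\left(d,D \right)} = \left(31 + d\right) \left(68 + D\right)$
$\frac{3625}{S{\left(-88,98 \right)}} = \frac{3625}{2108 + 31 \cdot 98 + 68 \left(-88\right) + 98 \left(-88\right)} = \frac{3625}{2108 + 3038 - 5984 - 8624} = \frac{3625}{-9462} = 3625 \left(- \frac{1}{9462}\right) = - \frac{3625}{9462}$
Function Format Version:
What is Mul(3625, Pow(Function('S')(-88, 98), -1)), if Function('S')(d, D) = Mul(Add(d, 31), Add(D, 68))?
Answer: Rational(-3625, 9462) ≈ -0.38311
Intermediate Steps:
Function('S')(d, D) = Mul(Add(31, d), Add(68, D))
Mul(3625, Pow(Function('S')(-88, 98), -1)) = Mul(3625, Pow(Add(2108, Mul(31, 98), Mul(68, -88), Mul(98, -88)), -1)) = Mul(3625, Pow(Add(2108, 3038, -5984, -8624), -1)) = Mul(3625, Pow(-9462, -1)) = Mul(3625, Rational(-1, 9462)) = Rational(-3625, 9462)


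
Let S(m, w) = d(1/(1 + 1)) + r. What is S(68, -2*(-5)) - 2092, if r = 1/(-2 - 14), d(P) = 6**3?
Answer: -30017/16 ≈ -1876.1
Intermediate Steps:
d(P) = 216
r = -1/16 (r = 1/(-16) = -1/16 ≈ -0.062500)
S(m, w) = 3455/16 (S(m, w) = 216 - 1/16 = 3455/16)
S(68, -2*(-5)) - 2092 = 3455/16 - 2092 = -30017/16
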